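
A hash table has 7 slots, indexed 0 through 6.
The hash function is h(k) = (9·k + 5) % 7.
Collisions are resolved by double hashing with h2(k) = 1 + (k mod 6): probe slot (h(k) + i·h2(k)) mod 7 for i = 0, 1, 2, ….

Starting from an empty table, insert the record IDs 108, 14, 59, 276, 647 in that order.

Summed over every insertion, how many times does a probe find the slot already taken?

5

108 hashes to 4; slot 4 is free -> place at 4.
14 hashes to 5; slot 5 is free -> place at 5.
59 hashes to 4, h2=6; 4 taken -> place at 3.
276 hashes to 4, h2=1; 4,5 taken -> place at 6.
647 hashes to 4, h2=6; 4,3 taken -> place at 2.
Table: [∅, ∅, 647, 59, 108, 14, 276]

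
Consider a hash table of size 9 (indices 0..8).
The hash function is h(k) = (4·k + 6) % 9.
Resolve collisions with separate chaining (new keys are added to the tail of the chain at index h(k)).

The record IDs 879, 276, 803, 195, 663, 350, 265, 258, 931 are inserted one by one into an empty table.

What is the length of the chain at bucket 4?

Insert 879: h=3, bucket 3 empty -> new chain.
Insert 276: h=3, bucket 3 nonempty -> append to chain.
Insert 803: h=5, bucket 5 empty -> new chain.
Insert 195: h=3, bucket 3 nonempty -> append to chain.
Insert 663: h=3, bucket 3 nonempty -> append to chain.
Insert 350: h=2, bucket 2 empty -> new chain.
Insert 265: h=4, bucket 4 empty -> new chain.
Insert 258: h=3, bucket 3 nonempty -> append to chain.
Insert 931: h=4, bucket 4 nonempty -> append to chain.
Final buckets:
0: ∅
1: ∅
2: 350
3: 879 -> 276 -> 195 -> 663 -> 258
4: 265 -> 931
5: 803
6: ∅
7: ∅
8: ∅

2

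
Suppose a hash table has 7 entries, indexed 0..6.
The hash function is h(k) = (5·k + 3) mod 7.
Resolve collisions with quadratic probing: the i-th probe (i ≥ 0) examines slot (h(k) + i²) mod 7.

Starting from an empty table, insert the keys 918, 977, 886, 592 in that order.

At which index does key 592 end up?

6

918: h=1 -> slot 1
977: h=2 -> slot 2
886: h=2, probe 2,3 -> slot 3
592: h=2, probe 2,3,6 -> slot 6
Table: [—, 918, 977, 886, —, —, 592]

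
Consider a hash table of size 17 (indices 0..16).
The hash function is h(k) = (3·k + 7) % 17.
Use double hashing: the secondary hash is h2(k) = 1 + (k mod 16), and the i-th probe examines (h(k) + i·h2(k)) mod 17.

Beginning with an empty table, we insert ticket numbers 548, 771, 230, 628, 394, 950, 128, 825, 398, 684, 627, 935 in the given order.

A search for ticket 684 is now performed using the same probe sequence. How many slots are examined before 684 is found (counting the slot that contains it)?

548 hashes to 2; slot 2 is free -> place at 2.
771 hashes to 8; slot 8 is free -> place at 8.
230 hashes to 0; slot 0 is free -> place at 0.
628 hashes to 4; slot 4 is free -> place at 4.
394 hashes to 16; slot 16 is free -> place at 16.
950 hashes to 1; slot 1 is free -> place at 1.
128 hashes to 0, h2=1; 0,1,2 taken -> place at 3.
825 hashes to 0, h2=10; 0 taken -> place at 10.
398 hashes to 11; slot 11 is free -> place at 11.
684 hashes to 2, h2=13; 2 taken -> place at 15.
627 hashes to 1, h2=4; 1 taken -> place at 5.
935 hashes to 7; slot 7 is free -> place at 7.
Table: [230, 950, 548, 128, 628, 627, ∅, 935, 771, ∅, 825, 398, ∅, ∅, ∅, 684, 394]
Lookup 684: h=2, h2=13, probe 2,15 → found at 15.

2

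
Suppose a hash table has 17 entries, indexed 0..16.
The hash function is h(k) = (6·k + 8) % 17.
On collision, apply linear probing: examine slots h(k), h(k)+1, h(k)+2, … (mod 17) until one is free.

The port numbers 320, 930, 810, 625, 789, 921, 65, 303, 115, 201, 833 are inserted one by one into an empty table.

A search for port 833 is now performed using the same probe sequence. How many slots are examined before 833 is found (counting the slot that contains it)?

Insert 320: h=7, slot 7 empty → index 7.
Insert 930: h=12, slot 12 empty → index 12.
Insert 810: h=6, slot 6 empty → index 6.
Insert 625: h=1, slot 1 empty → index 1.
Insert 789: h=16, slot 16 empty → index 16.
Insert 921: h=9, slot 9 empty → index 9.
Insert 65: h=7, slot 7 occupied → index 8.
Insert 303: h=7, slots 7,8,9 occupied → index 10.
Insert 115: h=1, slot 1 occupied → index 2.
Insert 201: h=7, slots 7,8,9,10 occupied → index 11.
Insert 833: h=8, slots 8,9,10,11,12 occupied → index 13.
Table: [-, 625, 115, -, -, -, 810, 320, 65, 921, 303, 201, 930, 833, -, -, 789]
Lookup 833: h=8, probe 8,9,10,11,12,13 → found at 13.

6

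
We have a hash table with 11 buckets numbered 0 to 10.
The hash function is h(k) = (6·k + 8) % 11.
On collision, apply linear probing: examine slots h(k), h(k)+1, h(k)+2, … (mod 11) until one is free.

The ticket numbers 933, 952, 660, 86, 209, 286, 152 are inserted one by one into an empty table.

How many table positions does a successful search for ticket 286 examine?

5

933: h=7 => slot 7
952: h=0 => slot 0
660: h=8 => slot 8
86: h=7, probe 7,8,9 => slot 9
209: h=8, probe 8,9,10 => slot 10
286: h=8, probe 8,9,10,0,1 => slot 1
152: h=7, probe 7,8,9,10,0,1,2 => slot 2
Table: [952, 286, 152, ., ., ., ., 933, 660, 86, 209]
Lookup 286: h=8, probe 8,9,10,0,1 → found at 1.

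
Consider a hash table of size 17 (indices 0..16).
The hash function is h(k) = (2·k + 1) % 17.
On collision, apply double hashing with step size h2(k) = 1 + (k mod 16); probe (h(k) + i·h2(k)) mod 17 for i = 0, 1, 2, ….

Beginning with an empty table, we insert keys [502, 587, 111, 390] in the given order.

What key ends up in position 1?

111

502 hashes to 2; slot 2 is free -> place at 2.
587 hashes to 2, h2=12; 2 taken -> place at 14.
111 hashes to 2, h2=16; 2 taken -> place at 1.
390 hashes to 16; slot 16 is free -> place at 16.
Table: [—, 111, 502, —, —, —, —, —, —, —, —, —, —, —, 587, —, 390]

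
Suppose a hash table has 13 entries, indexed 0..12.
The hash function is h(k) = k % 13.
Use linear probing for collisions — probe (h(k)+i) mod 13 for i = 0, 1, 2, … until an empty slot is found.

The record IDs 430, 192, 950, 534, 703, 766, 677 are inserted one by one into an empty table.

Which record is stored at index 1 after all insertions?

430

Insert 430: h=1, slot 1 empty -> index 1.
Insert 192: h=10, slot 10 empty -> index 10.
Insert 950: h=1, slot 1 occupied -> index 2.
Insert 534: h=1, slots 1,2 occupied -> index 3.
Insert 703: h=1, slots 1,2,3 occupied -> index 4.
Insert 766: h=12, slot 12 empty -> index 12.
Insert 677: h=1, slots 1,2,3,4 occupied -> index 5.
Table: [—, 430, 950, 534, 703, 677, —, —, —, —, 192, —, 766]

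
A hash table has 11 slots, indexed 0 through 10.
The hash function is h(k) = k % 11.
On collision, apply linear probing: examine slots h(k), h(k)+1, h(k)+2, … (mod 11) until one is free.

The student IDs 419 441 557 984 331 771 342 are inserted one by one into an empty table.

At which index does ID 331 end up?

419 hashes to 1; slot 1 is free → place at 1.
441 hashes to 1; 1 taken → place at 2.
557 hashes to 7; slot 7 is free → place at 7.
984 hashes to 5; slot 5 is free → place at 5.
331 hashes to 1; 1,2 taken → place at 3.
771 hashes to 1; 1,2,3 taken → place at 4.
342 hashes to 1; 1,2,3,4,5 taken → place at 6.
Table: [∅, 419, 441, 331, 771, 984, 342, 557, ∅, ∅, ∅]

3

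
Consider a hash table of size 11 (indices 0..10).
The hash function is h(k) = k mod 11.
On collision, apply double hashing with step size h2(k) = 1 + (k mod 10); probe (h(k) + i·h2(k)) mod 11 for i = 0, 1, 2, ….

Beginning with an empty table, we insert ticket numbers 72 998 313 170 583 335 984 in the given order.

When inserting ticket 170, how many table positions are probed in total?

3

72: h=6 => slot 6
998: h=8 => slot 8
313: h=5 => slot 5
170: h=5, h2=1, probe 5,6,7 => slot 7
583: h=0 => slot 0
335: h=5, h2=6, probe 5,0,6,1 => slot 1
984: h=5, h2=5, probe 5,10 => slot 10
Table: [583, 335, -, -, -, 313, 72, 170, 998, -, 984]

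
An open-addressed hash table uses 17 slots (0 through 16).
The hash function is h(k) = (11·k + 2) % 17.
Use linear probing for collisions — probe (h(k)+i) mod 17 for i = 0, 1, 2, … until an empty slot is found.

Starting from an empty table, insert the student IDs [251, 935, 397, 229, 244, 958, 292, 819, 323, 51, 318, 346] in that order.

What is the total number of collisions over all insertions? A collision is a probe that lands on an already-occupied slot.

251 hashes to 9; slot 9 is free → place at 9.
935 hashes to 2; slot 2 is free → place at 2.
397 hashes to 0; slot 0 is free → place at 0.
229 hashes to 5; slot 5 is free → place at 5.
244 hashes to 0; 0 taken → place at 1.
958 hashes to 0; 0,1,2 taken → place at 3.
292 hashes to 1; 1,2,3 taken → place at 4.
819 hashes to 1; 1,2,3,4,5 taken → place at 6.
323 hashes to 2; 2,3,4,5,6 taken → place at 7.
51 hashes to 2; 2,3,4,5,6,7 taken → place at 8.
318 hashes to 15; slot 15 is free → place at 15.
346 hashes to 0; 0,1,2,3,4,5,6,7,8,9 taken → place at 10.
Table: [397, 244, 935, 958, 292, 229, 819, 323, 51, 251, 346, —, —, —, —, 318, —]

33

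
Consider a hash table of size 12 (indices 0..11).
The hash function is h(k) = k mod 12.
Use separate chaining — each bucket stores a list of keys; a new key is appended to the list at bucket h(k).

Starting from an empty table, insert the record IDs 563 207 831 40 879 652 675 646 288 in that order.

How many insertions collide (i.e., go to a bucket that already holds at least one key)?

4

Insert 563: h=11, bucket 11 empty -> new chain.
Insert 207: h=3, bucket 3 empty -> new chain.
Insert 831: h=3, bucket 3 nonempty -> append to chain.
Insert 40: h=4, bucket 4 empty -> new chain.
Insert 879: h=3, bucket 3 nonempty -> append to chain.
Insert 652: h=4, bucket 4 nonempty -> append to chain.
Insert 675: h=3, bucket 3 nonempty -> append to chain.
Insert 646: h=10, bucket 10 empty -> new chain.
Insert 288: h=0, bucket 0 empty -> new chain.
Final buckets:
0: 288
1: -
2: -
3: 207 -> 831 -> 879 -> 675
4: 40 -> 652
5: -
6: -
7: -
8: -
9: -
10: 646
11: 563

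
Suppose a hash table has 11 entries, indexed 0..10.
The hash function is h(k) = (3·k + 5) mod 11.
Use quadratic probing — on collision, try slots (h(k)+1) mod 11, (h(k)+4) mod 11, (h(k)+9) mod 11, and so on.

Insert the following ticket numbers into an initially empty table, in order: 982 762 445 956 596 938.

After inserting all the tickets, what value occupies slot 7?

938

982 hashes to 3; slot 3 is free → place at 3.
762 hashes to 3; 3 taken → place at 4.
445 hashes to 9; slot 9 is free → place at 9.
956 hashes to 2; slot 2 is free → place at 2.
596 hashes to 0; slot 0 is free → place at 0.
938 hashes to 3; 3,4 taken → place at 7.
Table: [596, ., 956, 982, 762, ., ., 938, ., 445, .]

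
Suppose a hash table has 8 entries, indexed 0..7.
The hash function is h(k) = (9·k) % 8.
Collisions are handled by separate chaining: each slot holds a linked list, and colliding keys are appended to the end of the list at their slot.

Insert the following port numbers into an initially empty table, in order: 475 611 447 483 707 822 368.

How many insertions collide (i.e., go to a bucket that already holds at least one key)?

3

Insert 475: h=3, bucket 3 empty → new chain.
Insert 611: h=3, bucket 3 nonempty → append to chain.
Insert 447: h=7, bucket 7 empty → new chain.
Insert 483: h=3, bucket 3 nonempty → append to chain.
Insert 707: h=3, bucket 3 nonempty → append to chain.
Insert 822: h=6, bucket 6 empty → new chain.
Insert 368: h=0, bucket 0 empty → new chain.
Final buckets:
0: 368
1: -
2: -
3: 475 -> 611 -> 483 -> 707
4: -
5: -
6: 822
7: 447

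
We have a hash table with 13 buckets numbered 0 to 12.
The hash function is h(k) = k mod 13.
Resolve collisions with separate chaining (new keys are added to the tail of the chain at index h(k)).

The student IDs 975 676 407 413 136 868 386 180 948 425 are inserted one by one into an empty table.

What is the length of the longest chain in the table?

2

975 -> bucket 0
676 -> bucket 0 (collision)
407 -> bucket 4
413 -> bucket 10
136 -> bucket 6
868 -> bucket 10 (collision)
386 -> bucket 9
180 -> bucket 11
948 -> bucket 12
425 -> bucket 9 (collision)
Final buckets:
0: 975 -> 676
1: —
2: —
3: —
4: 407
5: —
6: 136
7: —
8: —
9: 386 -> 425
10: 413 -> 868
11: 180
12: 948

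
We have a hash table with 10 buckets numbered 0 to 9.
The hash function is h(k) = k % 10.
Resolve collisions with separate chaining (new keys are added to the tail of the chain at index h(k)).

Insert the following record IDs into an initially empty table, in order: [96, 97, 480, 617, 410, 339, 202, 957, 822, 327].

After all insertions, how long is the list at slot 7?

96 -> bucket 6
97 -> bucket 7
480 -> bucket 0
617 -> bucket 7 (collision)
410 -> bucket 0 (collision)
339 -> bucket 9
202 -> bucket 2
957 -> bucket 7 (collision)
822 -> bucket 2 (collision)
327 -> bucket 7 (collision)
Final buckets:
0: 480 -> 410
1: -
2: 202 -> 822
3: -
4: -
5: -
6: 96
7: 97 -> 617 -> 957 -> 327
8: -
9: 339

4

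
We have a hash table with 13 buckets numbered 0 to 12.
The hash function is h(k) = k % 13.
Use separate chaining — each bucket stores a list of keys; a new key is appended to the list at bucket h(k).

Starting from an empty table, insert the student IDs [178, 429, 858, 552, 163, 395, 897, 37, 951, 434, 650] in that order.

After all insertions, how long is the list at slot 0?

178 -> bucket 9
429 -> bucket 0
858 -> bucket 0 (collision)
552 -> bucket 6
163 -> bucket 7
395 -> bucket 5
897 -> bucket 0 (collision)
37 -> bucket 11
951 -> bucket 2
434 -> bucket 5 (collision)
650 -> bucket 0 (collision)
Final buckets:
0: 429 -> 858 -> 897 -> 650
1: .
2: 951
3: .
4: .
5: 395 -> 434
6: 552
7: 163
8: .
9: 178
10: .
11: 37
12: .

4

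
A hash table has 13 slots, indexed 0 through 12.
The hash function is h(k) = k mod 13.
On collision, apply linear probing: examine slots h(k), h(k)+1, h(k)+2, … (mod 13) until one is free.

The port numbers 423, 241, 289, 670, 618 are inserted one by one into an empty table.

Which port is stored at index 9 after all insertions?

670

423 hashes to 7; slot 7 is free -> place at 7.
241 hashes to 7; 7 taken -> place at 8.
289 hashes to 3; slot 3 is free -> place at 3.
670 hashes to 7; 7,8 taken -> place at 9.
618 hashes to 7; 7,8,9 taken -> place at 10.
Table: [∅, ∅, ∅, 289, ∅, ∅, ∅, 423, 241, 670, 618, ∅, ∅]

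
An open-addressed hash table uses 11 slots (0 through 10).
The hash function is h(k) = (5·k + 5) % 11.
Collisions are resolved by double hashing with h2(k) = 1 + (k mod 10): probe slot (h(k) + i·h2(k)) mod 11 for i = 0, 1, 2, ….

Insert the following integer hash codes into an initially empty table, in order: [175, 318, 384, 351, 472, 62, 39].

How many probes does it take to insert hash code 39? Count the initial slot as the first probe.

175 hashes to 0; slot 0 is free -> place at 0.
318 hashes to 0, h2=9; 0 taken -> place at 9.
384 hashes to 0, h2=5; 0 taken -> place at 5.
351 hashes to 0, h2=2; 0 taken -> place at 2.
472 hashes to 0, h2=3; 0 taken -> place at 3.
62 hashes to 7; slot 7 is free -> place at 7.
39 hashes to 2, h2=10; 2 taken -> place at 1.
Table: [175, 39, 351, 472, ∅, 384, ∅, 62, ∅, 318, ∅]

2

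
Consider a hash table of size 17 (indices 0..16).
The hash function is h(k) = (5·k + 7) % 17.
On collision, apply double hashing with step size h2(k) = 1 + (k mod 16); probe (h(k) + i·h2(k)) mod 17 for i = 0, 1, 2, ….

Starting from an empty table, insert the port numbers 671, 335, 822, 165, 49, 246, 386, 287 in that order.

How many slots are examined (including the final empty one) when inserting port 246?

Insert 671: h=13, slot 13 empty → index 13.
Insert 335: h=16, slot 16 empty → index 16.
Insert 822: h=3, slot 3 empty → index 3.
Insert 165: h=16, h2=6, slot 16 occupied → index 5.
Insert 49: h=14, slot 14 empty → index 14.
Insert 246: h=13, h2=7, slots 13,3 occupied → index 10.
Insert 386: h=16, h2=3, slot 16 occupied → index 2.
Insert 287: h=14, h2=16, slots 14,13 occupied → index 12.
Table: [-, -, 386, 822, -, 165, -, -, -, -, 246, -, 287, 671, 49, -, 335]

3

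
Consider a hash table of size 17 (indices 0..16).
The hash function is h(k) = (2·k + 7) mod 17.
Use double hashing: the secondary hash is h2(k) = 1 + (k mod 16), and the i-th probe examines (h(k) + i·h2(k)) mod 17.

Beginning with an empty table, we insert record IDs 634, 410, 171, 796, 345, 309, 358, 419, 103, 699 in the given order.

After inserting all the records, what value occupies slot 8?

103

634 hashes to 0; slot 0 is free → place at 0.
410 hashes to 11; slot 11 is free → place at 11.
171 hashes to 9; slot 9 is free → place at 9.
796 hashes to 1; slot 1 is free → place at 1.
345 hashes to 0, h2=10; 0 taken → place at 10.
309 hashes to 13; slot 13 is free → place at 13.
358 hashes to 9, h2=7; 9 taken → place at 16.
419 hashes to 12; slot 12 is free → place at 12.
103 hashes to 9, h2=8; 9,0 taken → place at 8.
699 hashes to 11, h2=12; 11 taken → place at 6.
Table: [634, 796, _, _, _, _, 699, _, 103, 171, 345, 410, 419, 309, _, _, 358]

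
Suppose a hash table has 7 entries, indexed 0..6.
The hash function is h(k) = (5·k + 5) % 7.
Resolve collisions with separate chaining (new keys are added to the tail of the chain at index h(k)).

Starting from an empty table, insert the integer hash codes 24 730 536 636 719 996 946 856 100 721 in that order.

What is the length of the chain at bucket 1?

Insert 24: h=6, bucket 6 empty -> new chain.
Insert 730: h=1, bucket 1 empty -> new chain.
Insert 536: h=4, bucket 4 empty -> new chain.
Insert 636: h=0, bucket 0 empty -> new chain.
Insert 719: h=2, bucket 2 empty -> new chain.
Insert 996: h=1, bucket 1 nonempty -> append to chain.
Insert 946: h=3, bucket 3 empty -> new chain.
Insert 856: h=1, bucket 1 nonempty -> append to chain.
Insert 100: h=1, bucket 1 nonempty -> append to chain.
Insert 721: h=5, bucket 5 empty -> new chain.
Final buckets:
0: 636
1: 730 -> 996 -> 856 -> 100
2: 719
3: 946
4: 536
5: 721
6: 24

4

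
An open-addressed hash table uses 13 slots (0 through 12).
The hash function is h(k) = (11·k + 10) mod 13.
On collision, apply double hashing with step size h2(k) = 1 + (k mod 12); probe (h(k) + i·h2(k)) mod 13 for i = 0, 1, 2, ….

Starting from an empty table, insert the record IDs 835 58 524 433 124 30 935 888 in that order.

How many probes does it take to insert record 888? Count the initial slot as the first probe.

835 hashes to 4; slot 4 is free -> place at 4.
58 hashes to 11; slot 11 is free -> place at 11.
524 hashes to 2; slot 2 is free -> place at 2.
433 hashes to 2, h2=2; 2,4 taken -> place at 6.
124 hashes to 9; slot 9 is free -> place at 9.
30 hashes to 2, h2=7; 2,9 taken -> place at 3.
935 hashes to 12; slot 12 is free -> place at 12.
888 hashes to 2, h2=1; 2,3,4 taken -> place at 5.
Table: [∅, ∅, 524, 30, 835, 888, 433, ∅, ∅, 124, ∅, 58, 935]

4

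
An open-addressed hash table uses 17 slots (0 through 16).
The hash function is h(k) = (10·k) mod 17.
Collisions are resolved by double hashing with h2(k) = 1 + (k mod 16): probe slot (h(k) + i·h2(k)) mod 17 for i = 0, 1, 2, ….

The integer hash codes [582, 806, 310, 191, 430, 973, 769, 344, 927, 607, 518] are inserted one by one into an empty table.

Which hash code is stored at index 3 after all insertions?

Insert 582: h=6, slot 6 empty → index 6.
Insert 806: h=2, slot 2 empty → index 2.
Insert 310: h=6, h2=7, slot 6 occupied → index 13.
Insert 191: h=6, h2=16, slot 6 occupied → index 5.
Insert 430: h=16, slot 16 empty → index 16.
Insert 973: h=6, h2=14, slot 6 occupied → index 3.
Insert 769: h=6, h2=2, slot 6 occupied → index 8.
Insert 344: h=6, h2=9, slot 6 occupied → index 15.
Insert 927: h=5, h2=16, slot 5 occupied → index 4.
Insert 607: h=1, slot 1 empty → index 1.
Insert 518: h=12, slot 12 empty → index 12.
Table: [_, 607, 806, 973, 927, 191, 582, _, 769, _, _, _, 518, 310, _, 344, 430]

973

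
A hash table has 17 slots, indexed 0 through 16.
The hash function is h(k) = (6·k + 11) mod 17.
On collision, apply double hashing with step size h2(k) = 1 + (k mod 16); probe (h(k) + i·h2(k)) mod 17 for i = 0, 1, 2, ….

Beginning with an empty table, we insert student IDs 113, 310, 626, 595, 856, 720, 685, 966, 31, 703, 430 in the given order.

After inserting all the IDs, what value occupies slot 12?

Insert 113: h=9, slot 9 empty => index 9.
Insert 310: h=1, slot 1 empty => index 1.
Insert 626: h=10, slot 10 empty => index 10.
Insert 595: h=11, slot 11 empty => index 11.
Insert 856: h=13, slot 13 empty => index 13.
Insert 720: h=13, h2=1, slot 13 occupied => index 14.
Insert 685: h=7, slot 7 empty => index 7.
Insert 966: h=10, h2=7, slot 10 occupied => index 0.
Insert 31: h=10, h2=16, slots 10,9 occupied => index 8.
Insert 703: h=13, h2=16, slot 13 occupied => index 12.
Insert 430: h=7, h2=15, slot 7 occupied => index 5.
Table: [966, 310, _, _, _, 430, _, 685, 31, 113, 626, 595, 703, 856, 720, _, _]

703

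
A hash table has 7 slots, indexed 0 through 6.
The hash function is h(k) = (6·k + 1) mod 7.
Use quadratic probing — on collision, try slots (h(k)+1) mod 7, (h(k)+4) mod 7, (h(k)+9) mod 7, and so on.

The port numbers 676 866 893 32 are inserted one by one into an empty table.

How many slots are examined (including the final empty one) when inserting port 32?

3

676: h=4 → slot 4
866: h=3 → slot 3
893: h=4, probe 4,5 → slot 5
32: h=4, probe 4,5,1 → slot 1
Table: [-, 32, -, 866, 676, 893, -]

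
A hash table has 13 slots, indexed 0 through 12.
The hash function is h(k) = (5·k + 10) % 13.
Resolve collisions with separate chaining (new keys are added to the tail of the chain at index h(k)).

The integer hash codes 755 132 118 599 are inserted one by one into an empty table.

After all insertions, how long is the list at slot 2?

755 -> bucket 2
132 -> bucket 7
118 -> bucket 2 (collision)
599 -> bucket 2 (collision)
Final buckets:
0: _
1: _
2: 755 -> 118 -> 599
3: _
4: _
5: _
6: _
7: 132
8: _
9: _
10: _
11: _
12: _

3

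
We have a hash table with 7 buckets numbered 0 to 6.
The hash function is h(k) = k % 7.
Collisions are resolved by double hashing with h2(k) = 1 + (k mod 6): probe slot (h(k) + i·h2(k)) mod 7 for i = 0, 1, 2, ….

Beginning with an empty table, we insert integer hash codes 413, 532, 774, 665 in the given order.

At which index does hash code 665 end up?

413: h=0 → slot 0
532: h=0, h2=5, probe 0,5 → slot 5
774: h=4 → slot 4
665: h=0, h2=6, probe 0,6 → slot 6
Table: [413, ∅, ∅, ∅, 774, 532, 665]

6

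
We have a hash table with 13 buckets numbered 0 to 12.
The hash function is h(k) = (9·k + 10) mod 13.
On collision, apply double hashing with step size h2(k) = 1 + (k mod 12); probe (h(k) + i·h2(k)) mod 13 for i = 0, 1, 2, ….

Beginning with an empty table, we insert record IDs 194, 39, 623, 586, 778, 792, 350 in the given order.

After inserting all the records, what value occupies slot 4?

194 hashes to 1; slot 1 is free -> place at 1.
39 hashes to 10; slot 10 is free -> place at 10.
623 hashes to 1, h2=12; 1 taken -> place at 0.
586 hashes to 6; slot 6 is free -> place at 6.
778 hashes to 5; slot 5 is free -> place at 5.
792 hashes to 1, h2=1; 1 taken -> place at 2.
350 hashes to 1, h2=3; 1 taken -> place at 4.
Table: [623, 194, 792, _, 350, 778, 586, _, _, _, 39, _, _]

350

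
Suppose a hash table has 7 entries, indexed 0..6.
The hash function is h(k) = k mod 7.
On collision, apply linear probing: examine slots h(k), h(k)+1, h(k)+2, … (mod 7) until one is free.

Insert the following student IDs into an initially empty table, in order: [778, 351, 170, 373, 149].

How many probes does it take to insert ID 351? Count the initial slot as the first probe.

778: h=1 → slot 1
351: h=1, probe 1,2 → slot 2
170: h=2, probe 2,3 → slot 3
373: h=2, probe 2,3,4 → slot 4
149: h=2, probe 2,3,4,5 → slot 5
Table: [∅, 778, 351, 170, 373, 149, ∅]

2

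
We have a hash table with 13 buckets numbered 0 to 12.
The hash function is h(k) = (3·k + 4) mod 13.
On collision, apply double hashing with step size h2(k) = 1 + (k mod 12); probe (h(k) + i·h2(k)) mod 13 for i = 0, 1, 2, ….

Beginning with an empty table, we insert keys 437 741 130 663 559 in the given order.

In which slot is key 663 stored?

8

437: h=2 → slot 2
741: h=4 → slot 4
130: h=4, h2=11, probe 4,2,0 → slot 0
663: h=4, h2=4, probe 4,8 → slot 8
559: h=4, h2=8, probe 4,12 → slot 12
Table: [130, -, 437, -, 741, -, -, -, 663, -, -, -, 559]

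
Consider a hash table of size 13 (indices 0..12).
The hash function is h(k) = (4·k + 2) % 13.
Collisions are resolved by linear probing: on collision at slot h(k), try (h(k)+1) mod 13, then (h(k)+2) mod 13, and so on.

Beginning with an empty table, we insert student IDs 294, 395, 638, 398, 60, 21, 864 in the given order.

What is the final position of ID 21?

12

294 hashes to 8; slot 8 is free => place at 8.
395 hashes to 9; slot 9 is free => place at 9.
638 hashes to 6; slot 6 is free => place at 6.
398 hashes to 8; 8,9 taken => place at 10.
60 hashes to 8; 8,9,10 taken => place at 11.
21 hashes to 8; 8,9,10,11 taken => place at 12.
864 hashes to 0; slot 0 is free => place at 0.
Table: [864, _, _, _, _, _, 638, _, 294, 395, 398, 60, 21]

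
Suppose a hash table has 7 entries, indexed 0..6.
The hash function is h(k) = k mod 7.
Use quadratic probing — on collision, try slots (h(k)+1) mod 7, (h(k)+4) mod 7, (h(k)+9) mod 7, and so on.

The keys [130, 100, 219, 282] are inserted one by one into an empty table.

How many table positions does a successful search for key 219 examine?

Insert 130: h=4, slot 4 empty => index 4.
Insert 100: h=2, slot 2 empty => index 2.
Insert 219: h=2, slot 2 occupied => index 3.
Insert 282: h=2, slots 2,3 occupied => index 6.
Table: [-, -, 100, 219, 130, -, 282]
Lookup 219: h=2, probe 2,3 → found at 3.

2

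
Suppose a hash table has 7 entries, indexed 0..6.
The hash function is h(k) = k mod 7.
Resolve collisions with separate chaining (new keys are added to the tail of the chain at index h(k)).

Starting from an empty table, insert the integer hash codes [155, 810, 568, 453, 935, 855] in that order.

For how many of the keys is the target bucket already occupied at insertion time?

155 -> bucket 1
810 -> bucket 5
568 -> bucket 1 (collision)
453 -> bucket 5 (collision)
935 -> bucket 4
855 -> bucket 1 (collision)
Final buckets:
0: ∅
1: 155 -> 568 -> 855
2: ∅
3: ∅
4: 935
5: 810 -> 453
6: ∅

3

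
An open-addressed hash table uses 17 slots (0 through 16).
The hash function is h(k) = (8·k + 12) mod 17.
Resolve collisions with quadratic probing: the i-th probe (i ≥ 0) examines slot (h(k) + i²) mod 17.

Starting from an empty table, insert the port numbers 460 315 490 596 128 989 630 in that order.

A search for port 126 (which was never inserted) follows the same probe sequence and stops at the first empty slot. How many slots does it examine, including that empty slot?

2

460: h=3 => slot 3
315: h=16 => slot 16
490: h=5 => slot 5
596: h=3, probe 3,4 => slot 4
128: h=16, probe 16,0 => slot 0
989: h=2 => slot 2
630: h=3, probe 3,4,7 => slot 7
Table: [128, ∅, 989, 460, 596, 490, ∅, 630, ∅, ∅, ∅, ∅, ∅, ∅, ∅, ∅, 315]
Lookup 126: h=0, probe 0,1 → slot 1 empty, not found.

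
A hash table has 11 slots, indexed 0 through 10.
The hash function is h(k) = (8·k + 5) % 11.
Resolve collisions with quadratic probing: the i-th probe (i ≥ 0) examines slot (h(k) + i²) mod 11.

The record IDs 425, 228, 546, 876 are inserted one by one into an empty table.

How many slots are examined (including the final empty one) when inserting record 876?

3

Insert 425: h=6, slot 6 empty → index 6.
Insert 228: h=3, slot 3 empty → index 3.
Insert 546: h=6, slot 6 occupied → index 7.
Insert 876: h=6, slots 6,7 occupied → index 10.
Table: [., ., ., 228, ., ., 425, 546, ., ., 876]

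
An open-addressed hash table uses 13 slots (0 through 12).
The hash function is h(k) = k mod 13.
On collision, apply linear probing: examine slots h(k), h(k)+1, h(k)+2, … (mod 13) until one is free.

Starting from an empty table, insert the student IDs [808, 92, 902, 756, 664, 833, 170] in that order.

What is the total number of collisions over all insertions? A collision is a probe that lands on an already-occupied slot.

808: h=2 -> slot 2
92: h=1 -> slot 1
902: h=5 -> slot 5
756: h=2, probe 2,3 -> slot 3
664: h=1, probe 1,2,3,4 -> slot 4
833: h=1, probe 1,2,3,4,5,6 -> slot 6
170: h=1, probe 1,2,3,4,5,6,7 -> slot 7
Table: [_, 92, 808, 756, 664, 902, 833, 170, _, _, _, _, _]

15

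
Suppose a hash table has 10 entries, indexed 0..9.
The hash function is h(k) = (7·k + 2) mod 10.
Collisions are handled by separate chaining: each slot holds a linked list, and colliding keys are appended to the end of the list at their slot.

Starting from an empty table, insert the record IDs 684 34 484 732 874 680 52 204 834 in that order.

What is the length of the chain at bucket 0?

6

Insert 684: h=0, bucket 0 empty -> new chain.
Insert 34: h=0, bucket 0 nonempty -> append to chain.
Insert 484: h=0, bucket 0 nonempty -> append to chain.
Insert 732: h=6, bucket 6 empty -> new chain.
Insert 874: h=0, bucket 0 nonempty -> append to chain.
Insert 680: h=2, bucket 2 empty -> new chain.
Insert 52: h=6, bucket 6 nonempty -> append to chain.
Insert 204: h=0, bucket 0 nonempty -> append to chain.
Insert 834: h=0, bucket 0 nonempty -> append to chain.
Final buckets:
0: 684 -> 34 -> 484 -> 874 -> 204 -> 834
1: —
2: 680
3: —
4: —
5: —
6: 732 -> 52
7: —
8: —
9: —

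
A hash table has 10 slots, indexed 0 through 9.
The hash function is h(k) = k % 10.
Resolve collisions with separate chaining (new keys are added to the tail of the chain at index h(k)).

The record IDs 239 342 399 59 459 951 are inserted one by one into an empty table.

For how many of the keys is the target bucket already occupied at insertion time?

239 → bucket 9
342 → bucket 2
399 → bucket 9 (collision)
59 → bucket 9 (collision)
459 → bucket 9 (collision)
951 → bucket 1
Final buckets:
0: -
1: 951
2: 342
3: -
4: -
5: -
6: -
7: -
8: -
9: 239 -> 399 -> 59 -> 459

3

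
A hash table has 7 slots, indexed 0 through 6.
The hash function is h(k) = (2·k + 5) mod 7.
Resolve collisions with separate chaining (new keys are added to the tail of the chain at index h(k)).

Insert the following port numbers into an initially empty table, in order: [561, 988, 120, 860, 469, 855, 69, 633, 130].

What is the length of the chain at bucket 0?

4

561 → bucket 0
988 → bucket 0 (collision)
120 → bucket 0 (collision)
860 → bucket 3
469 → bucket 5
855 → bucket 0 (collision)
69 → bucket 3 (collision)
633 → bucket 4
130 → bucket 6
Final buckets:
0: 561 -> 988 -> 120 -> 855
1: -
2: -
3: 860 -> 69
4: 633
5: 469
6: 130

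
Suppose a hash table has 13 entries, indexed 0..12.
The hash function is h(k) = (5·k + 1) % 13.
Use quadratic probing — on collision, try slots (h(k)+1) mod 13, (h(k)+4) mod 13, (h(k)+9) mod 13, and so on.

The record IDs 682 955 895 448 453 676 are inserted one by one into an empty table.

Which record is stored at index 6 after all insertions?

955

Insert 682: h=5, slot 5 empty -> index 5.
Insert 955: h=5, slot 5 occupied -> index 6.
Insert 895: h=4, slot 4 empty -> index 4.
Insert 448: h=5, slots 5,6 occupied -> index 9.
Insert 453: h=4, slots 4,5 occupied -> index 8.
Insert 676: h=1, slot 1 empty -> index 1.
Table: [., 676, ., ., 895, 682, 955, ., 453, 448, ., ., .]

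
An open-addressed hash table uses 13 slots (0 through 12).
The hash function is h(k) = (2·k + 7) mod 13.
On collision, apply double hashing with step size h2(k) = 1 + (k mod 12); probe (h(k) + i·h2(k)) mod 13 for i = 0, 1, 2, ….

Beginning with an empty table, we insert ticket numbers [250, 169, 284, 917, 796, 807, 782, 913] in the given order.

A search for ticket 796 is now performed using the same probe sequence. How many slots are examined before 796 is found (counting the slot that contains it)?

250: h=0 → slot 0
169: h=7 → slot 7
284: h=3 → slot 3
917: h=8 → slot 8
796: h=0, h2=5, probe 0,5 → slot 5
807: h=9 → slot 9
782: h=11 → slot 11
913: h=0, h2=2, probe 0,2 → slot 2
Table: [250, ∅, 913, 284, ∅, 796, ∅, 169, 917, 807, ∅, 782, ∅]
Lookup 796: h=0, h2=5, probe 0,5 → found at 5.

2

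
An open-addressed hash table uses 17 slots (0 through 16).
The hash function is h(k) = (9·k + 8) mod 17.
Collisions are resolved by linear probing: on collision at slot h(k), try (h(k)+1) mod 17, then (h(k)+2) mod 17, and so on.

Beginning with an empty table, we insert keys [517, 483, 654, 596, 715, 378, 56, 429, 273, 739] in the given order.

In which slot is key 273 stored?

5

Insert 517: h=3, slot 3 empty → index 3.
Insert 483: h=3, slot 3 occupied → index 4.
Insert 654: h=12, slot 12 empty → index 12.
Insert 596: h=0, slot 0 empty → index 0.
Insert 715: h=0, slot 0 occupied → index 1.
Insert 378: h=10, slot 10 empty → index 10.
Insert 56: h=2, slot 2 empty → index 2.
Insert 429: h=10, slot 10 occupied → index 11.
Insert 273: h=0, slots 0,1,2,3,4 occupied → index 5.
Insert 739: h=12, slot 12 occupied → index 13.
Table: [596, 715, 56, 517, 483, 273, _, _, _, _, 378, 429, 654, 739, _, _, _]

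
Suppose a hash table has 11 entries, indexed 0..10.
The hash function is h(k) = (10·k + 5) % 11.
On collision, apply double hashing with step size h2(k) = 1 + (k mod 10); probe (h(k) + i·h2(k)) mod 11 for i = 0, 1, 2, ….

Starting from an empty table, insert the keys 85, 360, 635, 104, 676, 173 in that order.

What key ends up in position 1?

173

85 hashes to 8; slot 8 is free => place at 8.
360 hashes to 8, h2=1; 8 taken => place at 9.
635 hashes to 8, h2=6; 8 taken => place at 3.
104 hashes to 0; slot 0 is free => place at 0.
676 hashes to 0, h2=7; 0 taken => place at 7.
173 hashes to 8, h2=4; 8 taken => place at 1.
Table: [104, 173, _, 635, _, _, _, 676, 85, 360, _]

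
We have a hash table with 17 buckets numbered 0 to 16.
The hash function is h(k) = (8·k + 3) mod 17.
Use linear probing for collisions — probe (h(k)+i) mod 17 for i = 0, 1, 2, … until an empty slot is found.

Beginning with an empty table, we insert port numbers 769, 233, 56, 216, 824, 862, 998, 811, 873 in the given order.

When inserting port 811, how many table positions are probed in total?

7

769: h=1 -> slot 1
233: h=14 -> slot 14
56: h=9 -> slot 9
216: h=14, probe 14,15 -> slot 15
824: h=16 -> slot 16
862: h=14, probe 14,15,16,0 -> slot 0
998: h=14, probe 14,15,16,0,1,2 -> slot 2
811: h=14, probe 14,15,16,0,1,2,3 -> slot 3
873: h=0, probe 0,1,2,3,4 -> slot 4
Table: [862, 769, 998, 811, 873, ∅, ∅, ∅, ∅, 56, ∅, ∅, ∅, ∅, 233, 216, 824]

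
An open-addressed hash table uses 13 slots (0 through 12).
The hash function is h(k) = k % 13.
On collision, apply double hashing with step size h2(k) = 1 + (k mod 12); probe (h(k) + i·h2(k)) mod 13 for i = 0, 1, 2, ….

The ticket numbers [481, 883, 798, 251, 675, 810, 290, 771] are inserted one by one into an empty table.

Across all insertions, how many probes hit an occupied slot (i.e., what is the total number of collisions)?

481: h=0 → slot 0
883: h=12 → slot 12
798: h=5 → slot 5
251: h=4 → slot 4
675: h=12, h2=4, probe 12,3 → slot 3
810: h=4, h2=7, probe 4,11 → slot 11
290: h=4, h2=3, probe 4,7 → slot 7
771: h=4, h2=4, probe 4,8 → slot 8
Table: [481, ., ., 675, 251, 798, ., 290, 771, ., ., 810, 883]

4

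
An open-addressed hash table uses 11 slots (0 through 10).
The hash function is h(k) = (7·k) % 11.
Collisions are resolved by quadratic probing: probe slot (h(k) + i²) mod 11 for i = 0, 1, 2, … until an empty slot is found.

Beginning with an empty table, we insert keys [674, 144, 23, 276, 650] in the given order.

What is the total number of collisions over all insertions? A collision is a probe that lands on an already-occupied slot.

6

674 hashes to 10; slot 10 is free => place at 10.
144 hashes to 7; slot 7 is free => place at 7.
23 hashes to 7; 7 taken => place at 8.
276 hashes to 7; 7,8 taken => place at 0.
650 hashes to 7; 7,8,0 taken => place at 5.
Table: [276, ∅, ∅, ∅, ∅, 650, ∅, 144, 23, ∅, 674]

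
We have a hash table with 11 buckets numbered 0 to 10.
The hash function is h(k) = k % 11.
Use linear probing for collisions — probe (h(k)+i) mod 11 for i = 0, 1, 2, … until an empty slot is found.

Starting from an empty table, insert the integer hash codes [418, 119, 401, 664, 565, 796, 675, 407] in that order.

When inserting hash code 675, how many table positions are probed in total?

Insert 418: h=0, slot 0 empty => index 0.
Insert 119: h=9, slot 9 empty => index 9.
Insert 401: h=5, slot 5 empty => index 5.
Insert 664: h=4, slot 4 empty => index 4.
Insert 565: h=4, slots 4,5 occupied => index 6.
Insert 796: h=4, slots 4,5,6 occupied => index 7.
Insert 675: h=4, slots 4,5,6,7 occupied => index 8.
Insert 407: h=0, slot 0 occupied => index 1.
Table: [418, 407, ∅, ∅, 664, 401, 565, 796, 675, 119, ∅]

5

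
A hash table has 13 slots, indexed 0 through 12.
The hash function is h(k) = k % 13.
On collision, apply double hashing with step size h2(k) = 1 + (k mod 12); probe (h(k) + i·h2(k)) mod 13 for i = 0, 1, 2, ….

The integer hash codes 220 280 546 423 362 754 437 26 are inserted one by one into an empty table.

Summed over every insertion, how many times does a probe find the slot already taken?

Insert 220: h=12, slot 12 empty → index 12.
Insert 280: h=7, slot 7 empty → index 7.
Insert 546: h=0, slot 0 empty → index 0.
Insert 423: h=7, h2=4, slot 7 occupied → index 11.
Insert 362: h=11, h2=3, slot 11 occupied → index 1.
Insert 754: h=0, h2=11, slots 0,11 occupied → index 9.
Insert 437: h=8, slot 8 empty → index 8.
Insert 26: h=0, h2=3, slot 0 occupied → index 3.
Table: [546, 362, -, 26, -, -, -, 280, 437, 754, -, 423, 220]

5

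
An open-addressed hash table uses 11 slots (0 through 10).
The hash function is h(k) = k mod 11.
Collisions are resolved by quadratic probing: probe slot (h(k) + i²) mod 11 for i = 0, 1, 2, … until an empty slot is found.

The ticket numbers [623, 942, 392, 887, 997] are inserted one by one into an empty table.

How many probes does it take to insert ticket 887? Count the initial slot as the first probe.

623: h=7 -> slot 7
942: h=7, probe 7,8 -> slot 8
392: h=7, probe 7,8,0 -> slot 0
887: h=7, probe 7,8,0,5 -> slot 5
997: h=7, probe 7,8,0,5,1 -> slot 1
Table: [392, 997, ., ., ., 887, ., 623, 942, ., .]

4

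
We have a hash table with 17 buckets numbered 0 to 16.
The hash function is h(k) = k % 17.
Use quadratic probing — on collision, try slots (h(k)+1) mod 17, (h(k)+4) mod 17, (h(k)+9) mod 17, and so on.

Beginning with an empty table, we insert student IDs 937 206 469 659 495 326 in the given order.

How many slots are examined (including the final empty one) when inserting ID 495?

3

937 hashes to 2; slot 2 is free => place at 2.
206 hashes to 2; 2 taken => place at 3.
469 hashes to 10; slot 10 is free => place at 10.
659 hashes to 13; slot 13 is free => place at 13.
495 hashes to 2; 2,3 taken => place at 6.
326 hashes to 3; 3 taken => place at 4.
Table: [-, -, 937, 206, 326, -, 495, -, -, -, 469, -, -, 659, -, -, -]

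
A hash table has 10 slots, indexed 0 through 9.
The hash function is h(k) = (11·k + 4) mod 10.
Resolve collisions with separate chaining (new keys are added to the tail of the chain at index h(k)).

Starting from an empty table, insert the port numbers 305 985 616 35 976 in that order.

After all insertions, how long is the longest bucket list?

3

Insert 305: h=9, bucket 9 empty → new chain.
Insert 985: h=9, bucket 9 nonempty → append to chain.
Insert 616: h=0, bucket 0 empty → new chain.
Insert 35: h=9, bucket 9 nonempty → append to chain.
Insert 976: h=0, bucket 0 nonempty → append to chain.
Final buckets:
0: 616 -> 976
1: —
2: —
3: —
4: —
5: —
6: —
7: —
8: —
9: 305 -> 985 -> 35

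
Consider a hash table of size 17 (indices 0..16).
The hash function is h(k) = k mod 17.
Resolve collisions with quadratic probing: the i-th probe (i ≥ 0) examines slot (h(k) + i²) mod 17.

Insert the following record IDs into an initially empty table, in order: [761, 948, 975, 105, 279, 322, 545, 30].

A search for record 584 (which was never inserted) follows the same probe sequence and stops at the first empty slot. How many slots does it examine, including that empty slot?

Insert 761: h=13, slot 13 empty -> index 13.
Insert 948: h=13, slot 13 occupied -> index 14.
Insert 975: h=6, slot 6 empty -> index 6.
Insert 105: h=3, slot 3 empty -> index 3.
Insert 279: h=7, slot 7 empty -> index 7.
Insert 322: h=16, slot 16 empty -> index 16.
Insert 545: h=1, slot 1 empty -> index 1.
Insert 30: h=13, slots 13,14 occupied -> index 0.
Table: [30, 545, _, 105, _, _, 975, 279, _, _, _, _, _, 761, 948, _, 322]
Lookup 584: h=6, probe 6,7,10 → slot 10 empty, not found.

3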